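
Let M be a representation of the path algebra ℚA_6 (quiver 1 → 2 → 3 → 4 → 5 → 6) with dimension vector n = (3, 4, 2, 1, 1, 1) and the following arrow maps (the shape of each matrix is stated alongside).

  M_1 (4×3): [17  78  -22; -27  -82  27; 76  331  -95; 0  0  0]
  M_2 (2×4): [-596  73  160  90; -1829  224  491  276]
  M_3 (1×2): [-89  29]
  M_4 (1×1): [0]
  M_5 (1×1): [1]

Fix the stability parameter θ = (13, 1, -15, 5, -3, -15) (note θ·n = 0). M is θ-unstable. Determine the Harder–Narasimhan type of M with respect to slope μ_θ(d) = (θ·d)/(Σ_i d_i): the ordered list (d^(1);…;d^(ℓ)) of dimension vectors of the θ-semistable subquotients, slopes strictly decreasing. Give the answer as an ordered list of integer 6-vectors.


Interval decomposition of M: I[1,2], I[1,3], I[1,4], I[2,2], I[5,6].
HN type (ℓ=5): μ^(1)=7; μ^(2)=5; μ^(3)=1; μ^(4)=-1/3; μ^(5)=-9

((1, 1, 0, 0, 0, 0); (0, 0, 0, 1, 0, 0); (0, 1, 0, 0, 0, 0); (2, 2, 2, 0, 0, 0); (0, 0, 0, 0, 1, 1))


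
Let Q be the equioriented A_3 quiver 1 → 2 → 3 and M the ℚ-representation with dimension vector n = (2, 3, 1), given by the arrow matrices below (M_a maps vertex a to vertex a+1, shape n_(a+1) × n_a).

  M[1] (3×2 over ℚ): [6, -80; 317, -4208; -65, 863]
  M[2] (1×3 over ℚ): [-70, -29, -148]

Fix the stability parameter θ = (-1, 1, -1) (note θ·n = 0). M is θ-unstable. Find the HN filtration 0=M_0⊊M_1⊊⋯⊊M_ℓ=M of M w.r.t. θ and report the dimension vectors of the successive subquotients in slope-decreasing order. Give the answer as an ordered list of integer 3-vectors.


Interval decomposition of M: I[1,2], I[1,3], I[2,2].
HN type (ℓ=3): μ^(1)=1; μ^(2)=0; μ^(3)=-1

((0, 2, 0); (0, 1, 1); (2, 0, 0))


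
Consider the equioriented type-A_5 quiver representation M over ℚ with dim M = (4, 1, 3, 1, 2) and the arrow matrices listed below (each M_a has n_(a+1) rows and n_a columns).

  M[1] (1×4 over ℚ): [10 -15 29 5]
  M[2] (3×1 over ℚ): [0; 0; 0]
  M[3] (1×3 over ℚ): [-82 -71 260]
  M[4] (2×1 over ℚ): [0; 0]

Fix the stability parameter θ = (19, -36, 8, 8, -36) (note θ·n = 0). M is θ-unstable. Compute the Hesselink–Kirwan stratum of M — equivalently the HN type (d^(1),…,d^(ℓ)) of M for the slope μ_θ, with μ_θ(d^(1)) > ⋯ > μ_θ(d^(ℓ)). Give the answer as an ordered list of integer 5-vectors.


Interval decomposition of M: I[1,1]^3, I[1,2], I[3,3]^2, I[3,4], I[5,5]^2.
HN type (ℓ=4): μ^(1)=19; μ^(2)=8; μ^(3)=-17/2; μ^(4)=-36

((3, 0, 0, 0, 0); (0, 0, 3, 1, 0); (1, 1, 0, 0, 0); (0, 0, 0, 0, 2))


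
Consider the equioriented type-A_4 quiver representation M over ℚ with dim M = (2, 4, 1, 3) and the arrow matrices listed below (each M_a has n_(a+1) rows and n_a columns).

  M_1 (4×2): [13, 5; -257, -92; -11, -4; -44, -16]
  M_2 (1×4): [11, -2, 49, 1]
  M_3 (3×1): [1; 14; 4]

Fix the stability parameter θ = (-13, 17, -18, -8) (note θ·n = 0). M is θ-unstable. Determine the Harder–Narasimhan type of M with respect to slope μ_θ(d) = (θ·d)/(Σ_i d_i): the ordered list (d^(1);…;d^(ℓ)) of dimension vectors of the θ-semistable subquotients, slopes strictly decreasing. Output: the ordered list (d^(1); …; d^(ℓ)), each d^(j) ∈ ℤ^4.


Interval decomposition of M: I[1,2], I[1,4], I[2,2]^2, I[4,4]^2.
HN type (ℓ=4): μ^(1)=17; μ^(2)=-3; μ^(3)=-8; μ^(4)=-13

((0, 3, 0, 0); (0, 1, 1, 1); (0, 0, 0, 2); (2, 0, 0, 0))


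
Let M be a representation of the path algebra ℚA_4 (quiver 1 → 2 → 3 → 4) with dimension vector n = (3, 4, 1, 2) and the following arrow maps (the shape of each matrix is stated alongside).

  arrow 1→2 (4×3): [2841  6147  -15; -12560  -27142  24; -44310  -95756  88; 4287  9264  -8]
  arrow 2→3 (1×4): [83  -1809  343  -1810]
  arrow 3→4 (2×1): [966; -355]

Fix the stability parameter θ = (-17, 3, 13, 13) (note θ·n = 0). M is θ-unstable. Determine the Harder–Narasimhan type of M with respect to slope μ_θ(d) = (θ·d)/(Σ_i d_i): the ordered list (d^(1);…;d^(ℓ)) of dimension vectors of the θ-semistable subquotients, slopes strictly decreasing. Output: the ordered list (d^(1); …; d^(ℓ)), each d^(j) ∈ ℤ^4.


Interval decomposition of M: I[1,2]^2, I[1,4], I[2,2], I[4,4].
HN type (ℓ=3): μ^(1)=13; μ^(2)=3; μ^(3)=-17

((0, 0, 1, 2); (0, 4, 0, 0); (3, 0, 0, 0))


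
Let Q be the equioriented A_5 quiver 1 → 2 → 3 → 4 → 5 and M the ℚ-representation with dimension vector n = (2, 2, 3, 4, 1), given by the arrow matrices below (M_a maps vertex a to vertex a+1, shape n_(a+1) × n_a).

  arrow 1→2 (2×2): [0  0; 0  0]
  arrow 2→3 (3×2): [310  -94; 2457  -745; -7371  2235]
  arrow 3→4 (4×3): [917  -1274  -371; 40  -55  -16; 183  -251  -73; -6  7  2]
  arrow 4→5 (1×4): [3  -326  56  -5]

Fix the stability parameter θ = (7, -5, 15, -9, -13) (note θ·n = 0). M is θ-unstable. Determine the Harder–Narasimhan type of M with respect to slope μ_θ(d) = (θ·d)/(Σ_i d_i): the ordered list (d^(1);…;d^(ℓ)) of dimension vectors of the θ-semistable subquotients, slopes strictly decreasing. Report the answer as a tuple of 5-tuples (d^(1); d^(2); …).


Interval decomposition of M: I[1,1]^2, I[2,4], I[2,5], I[3,3], I[4,4]^2.
HN type (ℓ=6): μ^(1)=15; μ^(2)=7; μ^(3)=3; μ^(4)=-7/3; μ^(5)=-5; μ^(6)=-9

((0, 0, 1, 0, 0); (2, 0, 0, 0, 0); (0, 0, 1, 1, 0); (0, 0, 1, 1, 1); (0, 2, 0, 0, 0); (0, 0, 0, 2, 0))


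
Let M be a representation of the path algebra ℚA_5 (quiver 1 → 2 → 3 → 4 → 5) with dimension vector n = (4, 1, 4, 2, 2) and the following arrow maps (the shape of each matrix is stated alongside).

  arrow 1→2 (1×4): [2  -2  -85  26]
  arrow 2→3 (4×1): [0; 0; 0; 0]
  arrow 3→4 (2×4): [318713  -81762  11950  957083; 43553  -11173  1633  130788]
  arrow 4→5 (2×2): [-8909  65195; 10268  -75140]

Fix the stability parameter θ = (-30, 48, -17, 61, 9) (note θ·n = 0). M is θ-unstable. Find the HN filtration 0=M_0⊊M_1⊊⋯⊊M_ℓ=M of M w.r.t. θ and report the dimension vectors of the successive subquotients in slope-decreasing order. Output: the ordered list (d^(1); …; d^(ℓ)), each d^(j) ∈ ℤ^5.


Via rank(M_{q-1}∘⋯∘M_p): M ≅ I[1,1]^3, I[1,2], I[3,3]^2, I[3,4], I[3,5], I[5,5].
μ_θ-semistable layers: μ^(1)=61; μ^(2)=48; μ^(3)=35; μ^(4)=9; μ^(5)=-17; μ^(6)=-30

((0, 0, 0, 1, 0); (0, 1, 0, 0, 0); (0, 0, 0, 1, 1); (0, 0, 0, 0, 1); (0, 0, 4, 0, 0); (4, 0, 0, 0, 0))


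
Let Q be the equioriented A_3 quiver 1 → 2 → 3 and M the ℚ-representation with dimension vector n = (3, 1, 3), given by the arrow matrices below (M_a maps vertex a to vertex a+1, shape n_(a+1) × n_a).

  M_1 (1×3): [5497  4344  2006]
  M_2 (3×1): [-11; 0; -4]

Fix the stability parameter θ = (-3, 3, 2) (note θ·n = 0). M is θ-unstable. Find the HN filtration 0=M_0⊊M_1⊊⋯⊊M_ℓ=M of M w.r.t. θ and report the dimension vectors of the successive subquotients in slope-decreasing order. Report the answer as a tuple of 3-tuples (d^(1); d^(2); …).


Barcode: M ≅ I[1,1]^2, I[1,3], I[3,3]^2. HN layers by μ_θ (3 steps, strictly decreasing):
  μ^(1)=5/2; μ^(2)=2; μ^(3)=-3

((0, 1, 1); (0, 0, 2); (3, 0, 0))


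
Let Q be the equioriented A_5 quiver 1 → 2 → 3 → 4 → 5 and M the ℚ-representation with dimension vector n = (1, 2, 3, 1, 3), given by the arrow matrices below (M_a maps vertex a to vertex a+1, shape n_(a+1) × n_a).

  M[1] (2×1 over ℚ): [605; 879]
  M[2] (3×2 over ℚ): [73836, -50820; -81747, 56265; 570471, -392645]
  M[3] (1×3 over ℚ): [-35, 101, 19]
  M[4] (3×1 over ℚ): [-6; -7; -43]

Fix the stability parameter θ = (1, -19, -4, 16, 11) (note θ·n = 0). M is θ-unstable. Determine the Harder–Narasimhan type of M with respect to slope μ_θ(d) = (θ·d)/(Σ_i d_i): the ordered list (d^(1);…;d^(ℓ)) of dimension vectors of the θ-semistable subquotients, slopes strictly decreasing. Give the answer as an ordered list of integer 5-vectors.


Via rank(M_{q-1}∘⋯∘M_p): M ≅ I[1,2], I[2,5], I[3,3]^2, I[5,5]^2.
μ_θ-semistable layers: μ^(1)=27/2; μ^(2)=11; μ^(3)=-4; μ^(4)=-9; μ^(5)=-19

((0, 0, 0, 1, 1); (0, 0, 0, 0, 2); (0, 0, 3, 0, 0); (1, 1, 0, 0, 0); (0, 1, 0, 0, 0))


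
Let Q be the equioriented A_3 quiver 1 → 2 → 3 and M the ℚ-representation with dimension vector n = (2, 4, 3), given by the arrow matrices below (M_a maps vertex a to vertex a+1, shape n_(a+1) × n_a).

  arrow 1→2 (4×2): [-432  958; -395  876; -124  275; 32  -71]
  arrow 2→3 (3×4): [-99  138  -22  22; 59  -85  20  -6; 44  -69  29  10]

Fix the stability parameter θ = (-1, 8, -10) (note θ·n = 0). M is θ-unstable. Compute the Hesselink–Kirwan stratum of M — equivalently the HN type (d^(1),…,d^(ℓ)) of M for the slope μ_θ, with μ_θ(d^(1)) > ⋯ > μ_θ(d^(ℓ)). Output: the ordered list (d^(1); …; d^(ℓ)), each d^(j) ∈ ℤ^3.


Barcode: M ≅ I[1,3]^2, I[2,2], I[2,3]. HN layers by μ_θ (2 steps, strictly decreasing):
  μ^(1)=8; μ^(2)=-1

((0, 1, 0); (2, 3, 3))


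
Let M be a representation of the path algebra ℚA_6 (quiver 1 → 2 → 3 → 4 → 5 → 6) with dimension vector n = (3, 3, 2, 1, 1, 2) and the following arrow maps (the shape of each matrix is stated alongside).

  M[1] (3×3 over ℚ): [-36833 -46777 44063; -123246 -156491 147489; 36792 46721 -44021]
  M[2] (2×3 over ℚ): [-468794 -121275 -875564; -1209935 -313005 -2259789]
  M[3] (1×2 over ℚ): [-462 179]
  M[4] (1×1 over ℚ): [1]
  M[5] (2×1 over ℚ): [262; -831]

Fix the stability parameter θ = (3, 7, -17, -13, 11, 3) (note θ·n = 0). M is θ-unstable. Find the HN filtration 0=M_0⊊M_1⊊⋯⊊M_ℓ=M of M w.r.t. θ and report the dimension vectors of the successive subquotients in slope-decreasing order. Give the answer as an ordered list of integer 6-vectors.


Interval decomposition of M: I[1,2], I[1,3], I[1,6], I[6,6].
HN type (ℓ=4): μ^(1)=7; μ^(2)=3; μ^(3)=-7/3; μ^(4)=-5

((0, 1, 0, 0, 1, 1); (1, 0, 0, 0, 0, 1); (1, 1, 1, 0, 0, 0); (1, 1, 1, 1, 0, 0))


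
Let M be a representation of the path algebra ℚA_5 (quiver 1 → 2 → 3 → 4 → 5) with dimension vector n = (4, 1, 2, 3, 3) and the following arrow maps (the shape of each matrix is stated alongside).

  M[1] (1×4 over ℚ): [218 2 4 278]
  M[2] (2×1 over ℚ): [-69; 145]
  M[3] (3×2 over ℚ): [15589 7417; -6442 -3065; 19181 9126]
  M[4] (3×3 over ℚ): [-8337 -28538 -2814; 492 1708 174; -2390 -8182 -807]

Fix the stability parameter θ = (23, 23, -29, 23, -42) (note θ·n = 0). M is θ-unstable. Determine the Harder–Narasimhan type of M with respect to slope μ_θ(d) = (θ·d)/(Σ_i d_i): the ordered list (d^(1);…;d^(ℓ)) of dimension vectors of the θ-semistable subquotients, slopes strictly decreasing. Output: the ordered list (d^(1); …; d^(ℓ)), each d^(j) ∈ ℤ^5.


Via rank(M_{q-1}∘⋯∘M_p): M ≅ I[1,1]^3, I[1,5], I[3,5], I[4,4], I[5,5].
μ_θ-semistable layers: μ^(1)=23; μ^(2)=-2/5; μ^(3)=-19/2; μ^(4)=-29; μ^(5)=-42

((3, 0, 0, 1, 0); (1, 1, 1, 1, 1); (0, 0, 0, 1, 1); (0, 0, 1, 0, 0); (0, 0, 0, 0, 1))


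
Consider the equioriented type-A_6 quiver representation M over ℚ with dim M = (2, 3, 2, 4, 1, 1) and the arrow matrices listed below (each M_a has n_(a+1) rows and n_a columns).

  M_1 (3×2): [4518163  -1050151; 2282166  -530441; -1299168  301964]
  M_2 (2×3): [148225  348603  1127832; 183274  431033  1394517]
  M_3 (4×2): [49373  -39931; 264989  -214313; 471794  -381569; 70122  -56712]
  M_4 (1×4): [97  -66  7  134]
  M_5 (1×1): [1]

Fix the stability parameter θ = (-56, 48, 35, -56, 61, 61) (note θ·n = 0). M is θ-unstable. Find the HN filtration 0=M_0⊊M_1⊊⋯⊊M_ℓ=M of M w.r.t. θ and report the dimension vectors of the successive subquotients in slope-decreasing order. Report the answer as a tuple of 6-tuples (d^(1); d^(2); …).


Barcode: M ≅ I[1,4], I[1,6], I[2,2], I[4,4]^2. HN layers by μ_θ (4 steps, strictly decreasing):
  μ^(1)=61; μ^(2)=48; μ^(3)=9; μ^(4)=-56

((0, 0, 0, 0, 1, 1); (0, 1, 0, 0, 0, 0); (0, 2, 2, 2, 0, 0); (2, 0, 0, 2, 0, 0))


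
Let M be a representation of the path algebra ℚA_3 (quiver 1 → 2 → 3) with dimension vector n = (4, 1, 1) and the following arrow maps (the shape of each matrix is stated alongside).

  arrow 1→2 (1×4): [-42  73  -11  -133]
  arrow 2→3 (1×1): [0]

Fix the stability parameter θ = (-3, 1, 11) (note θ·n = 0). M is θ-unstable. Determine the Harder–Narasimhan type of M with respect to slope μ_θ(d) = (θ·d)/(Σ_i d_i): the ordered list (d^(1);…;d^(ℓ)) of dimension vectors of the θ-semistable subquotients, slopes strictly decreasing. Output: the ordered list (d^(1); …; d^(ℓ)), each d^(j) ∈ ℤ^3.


Interval decomposition of M: I[1,1]^3, I[1,2], I[3,3].
HN type (ℓ=3): μ^(1)=11; μ^(2)=1; μ^(3)=-3

((0, 0, 1); (0, 1, 0); (4, 0, 0))


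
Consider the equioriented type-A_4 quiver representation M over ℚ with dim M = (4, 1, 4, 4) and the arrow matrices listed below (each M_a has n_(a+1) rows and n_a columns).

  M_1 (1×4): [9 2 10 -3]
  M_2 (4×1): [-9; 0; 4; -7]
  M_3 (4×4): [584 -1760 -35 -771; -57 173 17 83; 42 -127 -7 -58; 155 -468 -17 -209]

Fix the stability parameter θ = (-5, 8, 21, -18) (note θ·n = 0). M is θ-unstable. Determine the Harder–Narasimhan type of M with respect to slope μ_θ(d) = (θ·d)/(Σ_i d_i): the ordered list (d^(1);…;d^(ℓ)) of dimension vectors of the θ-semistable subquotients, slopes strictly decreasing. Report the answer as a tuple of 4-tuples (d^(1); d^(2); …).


Via rank(M_{q-1}∘⋯∘M_p): M ≅ I[1,1]^3, I[1,4], I[3,4]^3.
μ_θ-semistable layers: μ^(1)=11/3; μ^(2)=3/2; μ^(3)=-5

((0, 1, 1, 1); (0, 0, 3, 3); (4, 0, 0, 0))


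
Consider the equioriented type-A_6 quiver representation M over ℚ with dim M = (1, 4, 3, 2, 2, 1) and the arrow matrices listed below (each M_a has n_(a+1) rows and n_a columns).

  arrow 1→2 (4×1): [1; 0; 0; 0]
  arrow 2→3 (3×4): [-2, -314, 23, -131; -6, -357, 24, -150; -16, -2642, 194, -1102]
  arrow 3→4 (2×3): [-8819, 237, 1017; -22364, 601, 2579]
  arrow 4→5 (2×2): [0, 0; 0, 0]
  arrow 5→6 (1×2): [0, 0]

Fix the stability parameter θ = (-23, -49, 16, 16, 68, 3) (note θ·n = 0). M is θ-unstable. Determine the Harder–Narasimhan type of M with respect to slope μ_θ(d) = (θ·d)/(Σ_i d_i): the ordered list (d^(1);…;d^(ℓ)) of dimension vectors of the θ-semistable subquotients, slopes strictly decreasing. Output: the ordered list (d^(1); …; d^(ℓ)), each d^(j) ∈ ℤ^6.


Barcode: M ≅ I[1,4], I[2,2]^2, I[2,4], I[3,3], I[5,5]^2, I[6,6]. HN layers by μ_θ (5 steps, strictly decreasing):
  μ^(1)=68; μ^(2)=16; μ^(3)=3; μ^(4)=-36; μ^(5)=-49

((0, 0, 0, 0, 2, 0); (0, 0, 3, 2, 0, 0); (0, 0, 0, 0, 0, 1); (1, 1, 0, 0, 0, 0); (0, 3, 0, 0, 0, 0))


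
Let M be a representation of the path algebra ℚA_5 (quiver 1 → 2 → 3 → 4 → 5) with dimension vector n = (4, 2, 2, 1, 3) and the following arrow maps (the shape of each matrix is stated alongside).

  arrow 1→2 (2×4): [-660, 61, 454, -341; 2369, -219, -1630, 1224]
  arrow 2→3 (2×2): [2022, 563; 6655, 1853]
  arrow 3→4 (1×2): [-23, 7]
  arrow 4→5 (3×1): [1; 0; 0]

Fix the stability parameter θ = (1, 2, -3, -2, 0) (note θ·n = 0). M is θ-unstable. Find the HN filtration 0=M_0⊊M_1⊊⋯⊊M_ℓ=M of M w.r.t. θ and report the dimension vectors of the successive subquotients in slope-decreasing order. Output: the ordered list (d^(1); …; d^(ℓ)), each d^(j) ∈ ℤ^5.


Interval decomposition of M: I[1,1]^2, I[1,3], I[1,5], I[5,5]^2.
HN type (ℓ=3): μ^(1)=1; μ^(2)=0; μ^(3)=-1/2

((2, 0, 0, 0, 0); (1, 1, 1, 0, 3); (1, 1, 1, 1, 0))


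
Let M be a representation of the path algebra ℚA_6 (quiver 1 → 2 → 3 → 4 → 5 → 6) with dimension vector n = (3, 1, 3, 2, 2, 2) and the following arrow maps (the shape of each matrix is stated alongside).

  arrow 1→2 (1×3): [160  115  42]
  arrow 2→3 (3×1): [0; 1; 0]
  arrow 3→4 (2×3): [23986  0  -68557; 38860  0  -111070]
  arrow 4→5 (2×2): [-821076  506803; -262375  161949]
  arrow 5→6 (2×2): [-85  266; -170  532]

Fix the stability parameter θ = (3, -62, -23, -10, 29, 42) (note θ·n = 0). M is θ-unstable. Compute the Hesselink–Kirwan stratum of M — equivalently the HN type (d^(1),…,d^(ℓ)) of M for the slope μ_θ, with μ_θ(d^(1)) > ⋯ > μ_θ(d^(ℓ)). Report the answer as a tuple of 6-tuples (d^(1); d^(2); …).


Via rank(M_{q-1}∘⋯∘M_p): M ≅ I[1,1]^2, I[1,3], I[3,3], I[3,5], I[4,6], I[6,6].
μ_θ-semistable layers: μ^(1)=42; μ^(2)=29; μ^(3)=3; μ^(4)=-10; μ^(5)=-23; μ^(6)=-59/2

((0, 0, 0, 0, 0, 2); (0, 0, 0, 0, 2, 0); (2, 0, 0, 0, 0, 0); (0, 0, 0, 2, 0, 0); (0, 0, 3, 0, 0, 0); (1, 1, 0, 0, 0, 0))


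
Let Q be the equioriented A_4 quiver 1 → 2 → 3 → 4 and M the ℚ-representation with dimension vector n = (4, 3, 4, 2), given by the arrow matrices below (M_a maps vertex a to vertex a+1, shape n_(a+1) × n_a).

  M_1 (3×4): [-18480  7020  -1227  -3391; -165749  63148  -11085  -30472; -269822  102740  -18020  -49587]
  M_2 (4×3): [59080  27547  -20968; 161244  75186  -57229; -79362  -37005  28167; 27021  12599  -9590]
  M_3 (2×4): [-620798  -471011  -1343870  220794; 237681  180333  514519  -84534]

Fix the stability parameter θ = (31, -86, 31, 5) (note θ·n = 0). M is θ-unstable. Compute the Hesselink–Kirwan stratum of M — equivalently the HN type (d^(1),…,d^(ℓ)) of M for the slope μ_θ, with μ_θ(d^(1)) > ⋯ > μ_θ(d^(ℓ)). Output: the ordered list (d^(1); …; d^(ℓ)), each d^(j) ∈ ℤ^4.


Via rank(M_{q-1}∘⋯∘M_p): M ≅ I[1,1], I[1,3]^2, I[1,4], I[3,4].
μ_θ-semistable layers: μ^(1)=31; μ^(2)=18; μ^(3)=-55/2

((1, 0, 2, 0); (0, 0, 2, 2); (3, 3, 0, 0))


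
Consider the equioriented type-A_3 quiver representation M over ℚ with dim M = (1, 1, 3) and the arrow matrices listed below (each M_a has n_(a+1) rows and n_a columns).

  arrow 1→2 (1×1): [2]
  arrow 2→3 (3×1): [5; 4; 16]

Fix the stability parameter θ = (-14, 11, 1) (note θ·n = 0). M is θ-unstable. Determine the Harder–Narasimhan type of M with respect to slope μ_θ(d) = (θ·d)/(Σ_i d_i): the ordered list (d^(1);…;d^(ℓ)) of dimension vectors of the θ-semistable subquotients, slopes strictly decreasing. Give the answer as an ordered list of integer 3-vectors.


Via rank(M_{q-1}∘⋯∘M_p): M ≅ I[1,3], I[3,3]^2.
μ_θ-semistable layers: μ^(1)=6; μ^(2)=1; μ^(3)=-14

((0, 1, 1); (0, 0, 2); (1, 0, 0))


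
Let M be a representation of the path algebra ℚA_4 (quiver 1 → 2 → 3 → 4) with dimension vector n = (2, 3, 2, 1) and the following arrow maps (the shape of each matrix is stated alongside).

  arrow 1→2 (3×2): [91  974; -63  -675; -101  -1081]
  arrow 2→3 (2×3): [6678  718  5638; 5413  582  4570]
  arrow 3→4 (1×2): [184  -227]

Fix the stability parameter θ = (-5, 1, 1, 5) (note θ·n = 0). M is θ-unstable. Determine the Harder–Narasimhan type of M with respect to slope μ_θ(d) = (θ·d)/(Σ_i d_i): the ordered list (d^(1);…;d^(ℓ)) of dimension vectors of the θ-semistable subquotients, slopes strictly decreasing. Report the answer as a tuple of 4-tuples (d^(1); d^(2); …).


Interval decomposition of M: I[1,3], I[1,4], I[2,2].
HN type (ℓ=3): μ^(1)=5; μ^(2)=1; μ^(3)=-5

((0, 0, 0, 1); (0, 3, 2, 0); (2, 0, 0, 0))


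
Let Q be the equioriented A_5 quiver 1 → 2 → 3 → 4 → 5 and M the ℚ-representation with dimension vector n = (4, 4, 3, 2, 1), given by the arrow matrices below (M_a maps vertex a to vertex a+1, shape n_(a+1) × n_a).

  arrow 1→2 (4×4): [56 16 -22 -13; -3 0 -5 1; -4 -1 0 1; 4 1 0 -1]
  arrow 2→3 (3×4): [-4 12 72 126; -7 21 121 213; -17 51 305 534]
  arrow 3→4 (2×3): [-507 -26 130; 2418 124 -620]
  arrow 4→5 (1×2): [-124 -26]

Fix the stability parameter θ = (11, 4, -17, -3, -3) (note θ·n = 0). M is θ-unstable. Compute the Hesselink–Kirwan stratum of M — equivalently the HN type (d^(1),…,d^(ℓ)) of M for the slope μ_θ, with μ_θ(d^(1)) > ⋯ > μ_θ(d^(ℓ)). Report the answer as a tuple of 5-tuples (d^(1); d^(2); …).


Via rank(M_{q-1}∘⋯∘M_p): M ≅ I[1,1], I[1,2], I[1,3]^2, I[2,2], I[3,4], I[4,5].
μ_θ-semistable layers: μ^(1)=11; μ^(2)=15/2; μ^(3)=4; μ^(4)=-2/3; μ^(5)=-3; μ^(6)=-17

((1, 0, 0, 0, 0); (1, 1, 0, 0, 0); (0, 1, 0, 0, 0); (2, 2, 2, 0, 0); (0, 0, 0, 2, 1); (0, 0, 1, 0, 0))


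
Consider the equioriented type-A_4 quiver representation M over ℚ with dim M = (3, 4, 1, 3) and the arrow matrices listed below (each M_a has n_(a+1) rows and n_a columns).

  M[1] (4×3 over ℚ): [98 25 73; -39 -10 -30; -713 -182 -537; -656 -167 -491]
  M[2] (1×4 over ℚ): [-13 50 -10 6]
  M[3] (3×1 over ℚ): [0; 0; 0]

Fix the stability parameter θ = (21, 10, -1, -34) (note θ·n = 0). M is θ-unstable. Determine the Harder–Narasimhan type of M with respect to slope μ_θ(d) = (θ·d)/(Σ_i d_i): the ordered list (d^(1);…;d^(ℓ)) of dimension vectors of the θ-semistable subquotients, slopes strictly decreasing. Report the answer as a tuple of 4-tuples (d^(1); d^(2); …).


Via rank(M_{q-1}∘⋯∘M_p): M ≅ I[1,2]^2, I[1,3], I[2,2], I[4,4]^3.
μ_θ-semistable layers: μ^(1)=31/2; μ^(2)=10; μ^(3)=-34

((2, 2, 0, 0); (1, 2, 1, 0); (0, 0, 0, 3))


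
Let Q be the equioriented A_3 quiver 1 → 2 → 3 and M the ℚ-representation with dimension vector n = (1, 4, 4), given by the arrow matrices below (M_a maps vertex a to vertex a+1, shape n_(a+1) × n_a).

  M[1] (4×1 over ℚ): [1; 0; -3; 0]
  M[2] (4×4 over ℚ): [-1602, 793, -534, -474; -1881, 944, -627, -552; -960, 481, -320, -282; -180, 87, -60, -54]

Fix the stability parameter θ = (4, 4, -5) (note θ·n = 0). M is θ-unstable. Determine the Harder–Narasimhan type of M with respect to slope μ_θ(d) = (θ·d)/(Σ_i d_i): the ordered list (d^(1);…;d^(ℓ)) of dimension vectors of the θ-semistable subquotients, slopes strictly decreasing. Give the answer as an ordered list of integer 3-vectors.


Barcode: M ≅ I[1,2], I[2,2], I[2,3]^2, I[3,3]^2. HN layers by μ_θ (3 steps, strictly decreasing):
  μ^(1)=4; μ^(2)=-1/2; μ^(3)=-5

((1, 2, 0); (0, 2, 2); (0, 0, 2))


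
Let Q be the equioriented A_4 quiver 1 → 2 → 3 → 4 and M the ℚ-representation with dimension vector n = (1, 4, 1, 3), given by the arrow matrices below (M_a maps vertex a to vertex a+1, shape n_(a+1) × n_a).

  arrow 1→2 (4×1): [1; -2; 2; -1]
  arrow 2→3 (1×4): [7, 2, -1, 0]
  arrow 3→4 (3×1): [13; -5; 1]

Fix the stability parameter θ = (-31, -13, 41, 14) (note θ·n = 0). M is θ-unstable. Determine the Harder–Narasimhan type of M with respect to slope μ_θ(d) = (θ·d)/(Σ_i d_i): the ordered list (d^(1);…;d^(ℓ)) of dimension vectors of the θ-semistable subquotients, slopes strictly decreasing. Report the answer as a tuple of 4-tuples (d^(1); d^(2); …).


Barcode: M ≅ I[1,4], I[2,2]^3, I[4,4]^2. HN layers by μ_θ (4 steps, strictly decreasing):
  μ^(1)=55/2; μ^(2)=14; μ^(3)=-13; μ^(4)=-31

((0, 0, 1, 1); (0, 0, 0, 2); (0, 4, 0, 0); (1, 0, 0, 0))


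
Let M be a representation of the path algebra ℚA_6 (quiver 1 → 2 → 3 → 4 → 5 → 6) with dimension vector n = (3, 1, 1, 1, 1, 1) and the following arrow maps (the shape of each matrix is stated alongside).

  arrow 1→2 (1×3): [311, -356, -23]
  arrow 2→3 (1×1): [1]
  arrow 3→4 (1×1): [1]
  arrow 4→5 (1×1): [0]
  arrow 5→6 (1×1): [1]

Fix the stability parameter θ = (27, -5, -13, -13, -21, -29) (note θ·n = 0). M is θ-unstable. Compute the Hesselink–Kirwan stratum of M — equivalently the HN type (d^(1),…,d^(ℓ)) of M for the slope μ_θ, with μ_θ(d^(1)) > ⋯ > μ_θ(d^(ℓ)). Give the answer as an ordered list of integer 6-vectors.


Interval decomposition of M: I[1,1]^2, I[1,4], I[5,6].
HN type (ℓ=3): μ^(1)=27; μ^(2)=-1; μ^(3)=-25

((2, 0, 0, 0, 0, 0); (1, 1, 1, 1, 0, 0); (0, 0, 0, 0, 1, 1))


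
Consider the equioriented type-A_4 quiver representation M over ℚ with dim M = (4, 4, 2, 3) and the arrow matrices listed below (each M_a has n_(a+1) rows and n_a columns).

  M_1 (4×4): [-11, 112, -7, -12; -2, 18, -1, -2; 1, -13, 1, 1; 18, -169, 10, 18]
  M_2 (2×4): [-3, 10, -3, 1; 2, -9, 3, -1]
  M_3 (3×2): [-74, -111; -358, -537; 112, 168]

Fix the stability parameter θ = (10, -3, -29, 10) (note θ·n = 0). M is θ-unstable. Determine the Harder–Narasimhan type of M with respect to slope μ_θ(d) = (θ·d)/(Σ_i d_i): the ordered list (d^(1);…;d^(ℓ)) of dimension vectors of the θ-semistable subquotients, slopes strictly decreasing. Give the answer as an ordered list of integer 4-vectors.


Interval decomposition of M: I[1,2]^2, I[1,3], I[1,4], I[4,4]^2.
HN type (ℓ=3): μ^(1)=10; μ^(2)=7/2; μ^(3)=-22/3

((0, 0, 0, 3); (2, 2, 0, 0); (2, 2, 2, 0))


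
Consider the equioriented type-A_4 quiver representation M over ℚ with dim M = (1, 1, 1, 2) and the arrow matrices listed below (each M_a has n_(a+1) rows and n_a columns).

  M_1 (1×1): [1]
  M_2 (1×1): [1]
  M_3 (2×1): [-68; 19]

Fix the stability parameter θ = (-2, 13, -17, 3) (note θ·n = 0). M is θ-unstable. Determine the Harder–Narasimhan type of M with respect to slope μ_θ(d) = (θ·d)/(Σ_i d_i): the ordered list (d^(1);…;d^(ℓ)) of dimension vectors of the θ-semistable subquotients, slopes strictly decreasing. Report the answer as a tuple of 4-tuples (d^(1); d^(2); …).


Barcode: M ≅ I[1,4], I[4,4]. HN layers by μ_θ (2 steps, strictly decreasing):
  μ^(1)=3; μ^(2)=-2

((0, 0, 0, 2); (1, 1, 1, 0))


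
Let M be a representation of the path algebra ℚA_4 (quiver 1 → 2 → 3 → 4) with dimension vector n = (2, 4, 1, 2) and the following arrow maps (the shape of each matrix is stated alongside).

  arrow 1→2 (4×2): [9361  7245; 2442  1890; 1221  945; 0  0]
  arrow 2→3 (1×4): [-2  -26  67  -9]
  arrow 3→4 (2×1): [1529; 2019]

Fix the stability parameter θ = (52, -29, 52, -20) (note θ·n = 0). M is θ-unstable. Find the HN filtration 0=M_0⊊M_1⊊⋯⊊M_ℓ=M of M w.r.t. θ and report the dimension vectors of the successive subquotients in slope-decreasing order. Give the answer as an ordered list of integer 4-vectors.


Interval decomposition of M: I[1,1], I[1,4], I[2,2]^3, I[4,4].
HN type (ℓ=5): μ^(1)=52; μ^(2)=16; μ^(3)=23/2; μ^(4)=-20; μ^(5)=-29

((1, 0, 0, 0); (0, 0, 1, 1); (1, 1, 0, 0); (0, 0, 0, 1); (0, 3, 0, 0))


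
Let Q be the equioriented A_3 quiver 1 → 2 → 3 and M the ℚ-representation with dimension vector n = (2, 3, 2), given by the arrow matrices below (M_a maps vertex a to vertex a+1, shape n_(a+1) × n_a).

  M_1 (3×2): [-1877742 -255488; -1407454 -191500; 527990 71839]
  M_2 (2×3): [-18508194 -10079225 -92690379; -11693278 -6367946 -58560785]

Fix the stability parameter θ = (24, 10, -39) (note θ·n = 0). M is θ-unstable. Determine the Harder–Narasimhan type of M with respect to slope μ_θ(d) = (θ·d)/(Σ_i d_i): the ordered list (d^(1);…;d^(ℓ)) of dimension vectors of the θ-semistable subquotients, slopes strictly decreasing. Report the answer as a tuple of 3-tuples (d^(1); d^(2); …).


Barcode: M ≅ I[1,3]^2, I[2,2]. HN layers by μ_θ (2 steps, strictly decreasing):
  μ^(1)=10; μ^(2)=-5/3

((0, 1, 0); (2, 2, 2))


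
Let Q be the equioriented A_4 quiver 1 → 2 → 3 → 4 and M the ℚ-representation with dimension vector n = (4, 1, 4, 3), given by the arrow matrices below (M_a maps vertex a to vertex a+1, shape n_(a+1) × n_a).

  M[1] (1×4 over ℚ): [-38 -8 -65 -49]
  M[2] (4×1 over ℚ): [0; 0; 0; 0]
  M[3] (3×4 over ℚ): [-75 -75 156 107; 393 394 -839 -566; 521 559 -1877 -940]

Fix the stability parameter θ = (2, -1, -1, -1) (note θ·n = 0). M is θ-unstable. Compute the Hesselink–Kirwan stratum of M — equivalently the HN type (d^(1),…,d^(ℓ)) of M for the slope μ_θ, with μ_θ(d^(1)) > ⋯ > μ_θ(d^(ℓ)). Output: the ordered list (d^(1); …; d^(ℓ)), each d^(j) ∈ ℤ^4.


Barcode: M ≅ I[1,1]^3, I[1,2], I[3,3], I[3,4]^3. HN layers by μ_θ (3 steps, strictly decreasing):
  μ^(1)=2; μ^(2)=1/2; μ^(3)=-1

((3, 0, 0, 0); (1, 1, 0, 0); (0, 0, 4, 3))


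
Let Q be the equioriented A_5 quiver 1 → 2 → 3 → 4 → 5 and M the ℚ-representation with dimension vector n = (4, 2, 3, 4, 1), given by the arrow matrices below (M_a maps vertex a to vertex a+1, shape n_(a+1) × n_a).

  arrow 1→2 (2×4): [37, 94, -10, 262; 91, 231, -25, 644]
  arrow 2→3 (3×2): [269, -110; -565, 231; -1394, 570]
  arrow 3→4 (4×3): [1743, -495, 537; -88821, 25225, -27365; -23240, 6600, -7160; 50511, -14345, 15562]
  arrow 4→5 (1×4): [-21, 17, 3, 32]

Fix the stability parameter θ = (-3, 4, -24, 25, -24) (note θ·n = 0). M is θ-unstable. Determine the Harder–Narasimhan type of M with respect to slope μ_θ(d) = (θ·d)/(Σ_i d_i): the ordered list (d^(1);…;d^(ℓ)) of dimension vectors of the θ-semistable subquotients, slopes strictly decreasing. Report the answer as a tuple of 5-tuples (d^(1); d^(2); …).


Barcode: M ≅ I[1,1]^2, I[1,3], I[1,4], I[3,5], I[4,4]^2. HN layers by μ_θ (5 steps, strictly decreasing):
  μ^(1)=25; μ^(2)=1/2; μ^(3)=-3; μ^(4)=-23/3; μ^(5)=-24

((0, 0, 0, 3, 0); (0, 0, 0, 1, 1); (2, 0, 0, 0, 0); (2, 2, 2, 0, 0); (0, 0, 1, 0, 0))


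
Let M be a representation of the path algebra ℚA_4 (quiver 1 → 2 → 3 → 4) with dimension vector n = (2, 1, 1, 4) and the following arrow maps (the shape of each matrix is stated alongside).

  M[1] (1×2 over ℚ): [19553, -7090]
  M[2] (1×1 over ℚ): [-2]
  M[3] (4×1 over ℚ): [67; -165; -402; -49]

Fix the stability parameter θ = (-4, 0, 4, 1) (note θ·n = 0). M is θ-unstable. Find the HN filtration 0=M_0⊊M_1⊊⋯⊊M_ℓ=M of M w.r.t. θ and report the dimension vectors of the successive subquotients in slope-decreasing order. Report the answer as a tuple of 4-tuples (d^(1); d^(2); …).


Via rank(M_{q-1}∘⋯∘M_p): M ≅ I[1,1], I[1,4], I[4,4]^3.
μ_θ-semistable layers: μ^(1)=5/2; μ^(2)=1; μ^(3)=0; μ^(4)=-4

((0, 0, 1, 1); (0, 0, 0, 3); (0, 1, 0, 0); (2, 0, 0, 0))


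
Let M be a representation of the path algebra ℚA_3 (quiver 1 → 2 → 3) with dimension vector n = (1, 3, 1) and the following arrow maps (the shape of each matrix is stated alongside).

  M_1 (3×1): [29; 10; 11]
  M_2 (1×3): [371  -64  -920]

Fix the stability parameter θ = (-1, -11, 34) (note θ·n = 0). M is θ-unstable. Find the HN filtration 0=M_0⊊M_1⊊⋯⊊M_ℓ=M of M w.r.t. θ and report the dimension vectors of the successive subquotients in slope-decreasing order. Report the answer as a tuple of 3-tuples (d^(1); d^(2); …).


Interval decomposition of M: I[1,3], I[2,2]^2.
HN type (ℓ=3): μ^(1)=34; μ^(2)=-6; μ^(3)=-11

((0, 0, 1); (1, 1, 0); (0, 2, 0))


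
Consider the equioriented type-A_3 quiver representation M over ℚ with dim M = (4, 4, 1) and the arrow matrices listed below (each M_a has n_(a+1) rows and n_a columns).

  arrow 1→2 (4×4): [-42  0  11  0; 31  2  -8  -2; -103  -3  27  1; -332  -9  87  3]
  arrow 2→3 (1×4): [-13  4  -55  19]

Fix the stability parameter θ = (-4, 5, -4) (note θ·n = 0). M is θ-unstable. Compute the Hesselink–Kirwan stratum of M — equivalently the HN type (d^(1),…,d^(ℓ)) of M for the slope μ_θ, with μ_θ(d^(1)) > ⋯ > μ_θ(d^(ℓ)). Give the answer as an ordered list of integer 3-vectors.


Via rank(M_{q-1}∘⋯∘M_p): M ≅ I[1,2]^3, I[1,3].
μ_θ-semistable layers: μ^(1)=5; μ^(2)=1/2; μ^(3)=-4

((0, 3, 0); (0, 1, 1); (4, 0, 0))


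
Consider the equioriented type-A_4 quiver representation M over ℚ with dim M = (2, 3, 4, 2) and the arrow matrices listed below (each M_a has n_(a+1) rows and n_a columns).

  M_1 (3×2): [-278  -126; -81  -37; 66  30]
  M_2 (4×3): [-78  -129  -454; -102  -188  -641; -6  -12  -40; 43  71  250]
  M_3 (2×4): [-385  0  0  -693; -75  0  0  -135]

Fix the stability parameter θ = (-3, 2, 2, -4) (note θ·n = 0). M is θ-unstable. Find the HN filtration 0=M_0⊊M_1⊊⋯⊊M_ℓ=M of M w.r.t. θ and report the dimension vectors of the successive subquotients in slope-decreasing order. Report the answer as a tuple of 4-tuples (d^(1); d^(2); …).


Barcode: M ≅ I[1,3]^2, I[2,4], I[3,3], I[4,4]. HN layers by μ_θ (4 steps, strictly decreasing):
  μ^(1)=2; μ^(2)=0; μ^(3)=-3; μ^(4)=-4

((0, 2, 3, 0); (0, 1, 1, 1); (2, 0, 0, 0); (0, 0, 0, 1))


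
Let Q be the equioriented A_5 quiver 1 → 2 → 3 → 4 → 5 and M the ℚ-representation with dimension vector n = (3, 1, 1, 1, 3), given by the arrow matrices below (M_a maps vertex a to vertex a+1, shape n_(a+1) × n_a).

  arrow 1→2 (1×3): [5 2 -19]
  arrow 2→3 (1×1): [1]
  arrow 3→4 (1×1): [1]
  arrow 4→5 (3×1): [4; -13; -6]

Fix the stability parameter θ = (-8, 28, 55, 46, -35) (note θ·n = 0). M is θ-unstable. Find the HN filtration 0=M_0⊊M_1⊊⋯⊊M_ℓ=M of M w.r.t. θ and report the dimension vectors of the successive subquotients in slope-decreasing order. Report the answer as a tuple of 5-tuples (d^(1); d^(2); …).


Via rank(M_{q-1}∘⋯∘M_p): M ≅ I[1,1]^2, I[1,5], I[5,5]^2.
μ_θ-semistable layers: μ^(1)=47/2; μ^(2)=-8; μ^(3)=-35

((0, 1, 1, 1, 1); (3, 0, 0, 0, 0); (0, 0, 0, 0, 2))


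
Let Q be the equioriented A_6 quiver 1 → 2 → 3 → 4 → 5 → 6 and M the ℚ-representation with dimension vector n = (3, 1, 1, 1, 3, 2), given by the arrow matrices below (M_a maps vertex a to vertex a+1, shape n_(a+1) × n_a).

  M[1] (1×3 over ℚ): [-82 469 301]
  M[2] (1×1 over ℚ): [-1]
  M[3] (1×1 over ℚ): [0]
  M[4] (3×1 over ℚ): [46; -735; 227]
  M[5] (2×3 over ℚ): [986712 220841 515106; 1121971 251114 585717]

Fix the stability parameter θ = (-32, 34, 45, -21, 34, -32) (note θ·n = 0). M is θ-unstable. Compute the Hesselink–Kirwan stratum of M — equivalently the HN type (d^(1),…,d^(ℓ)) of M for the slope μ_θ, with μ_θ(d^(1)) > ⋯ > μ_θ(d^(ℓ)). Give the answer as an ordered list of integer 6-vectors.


Via rank(M_{q-1}∘⋯∘M_p): M ≅ I[1,1]^2, I[1,3], I[4,6], I[5,5], I[5,6].
μ_θ-semistable layers: μ^(1)=45; μ^(2)=34; μ^(3)=1; μ^(4)=-21; μ^(5)=-32

((0, 0, 1, 0, 0, 0); (0, 1, 0, 0, 1, 0); (0, 0, 0, 0, 2, 2); (0, 0, 0, 1, 0, 0); (3, 0, 0, 0, 0, 0))


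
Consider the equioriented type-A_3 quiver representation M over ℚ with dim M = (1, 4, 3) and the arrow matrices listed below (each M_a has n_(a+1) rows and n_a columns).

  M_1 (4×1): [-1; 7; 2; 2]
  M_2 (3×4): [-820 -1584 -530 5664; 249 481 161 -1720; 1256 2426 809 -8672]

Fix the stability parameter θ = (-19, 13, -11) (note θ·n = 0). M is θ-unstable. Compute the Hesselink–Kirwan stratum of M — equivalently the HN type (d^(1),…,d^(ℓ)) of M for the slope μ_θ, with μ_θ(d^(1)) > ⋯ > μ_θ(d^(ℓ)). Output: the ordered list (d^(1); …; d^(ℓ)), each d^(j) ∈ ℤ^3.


Barcode: M ≅ I[1,2], I[2,2], I[2,3]^2, I[3,3]. HN layers by μ_θ (4 steps, strictly decreasing):
  μ^(1)=13; μ^(2)=1; μ^(3)=-11; μ^(4)=-19

((0, 2, 0); (0, 2, 2); (0, 0, 1); (1, 0, 0))


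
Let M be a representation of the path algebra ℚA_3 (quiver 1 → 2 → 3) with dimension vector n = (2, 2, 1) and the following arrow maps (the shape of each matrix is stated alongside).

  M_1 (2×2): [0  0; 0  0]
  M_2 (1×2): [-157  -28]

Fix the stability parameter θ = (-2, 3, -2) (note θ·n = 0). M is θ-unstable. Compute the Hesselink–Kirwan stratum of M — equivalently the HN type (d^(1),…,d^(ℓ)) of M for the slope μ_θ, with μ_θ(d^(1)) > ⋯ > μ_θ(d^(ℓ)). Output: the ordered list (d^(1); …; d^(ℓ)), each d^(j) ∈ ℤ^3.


Via rank(M_{q-1}∘⋯∘M_p): M ≅ I[1,1]^2, I[2,2], I[2,3].
μ_θ-semistable layers: μ^(1)=3; μ^(2)=1/2; μ^(3)=-2

((0, 1, 0); (0, 1, 1); (2, 0, 0))


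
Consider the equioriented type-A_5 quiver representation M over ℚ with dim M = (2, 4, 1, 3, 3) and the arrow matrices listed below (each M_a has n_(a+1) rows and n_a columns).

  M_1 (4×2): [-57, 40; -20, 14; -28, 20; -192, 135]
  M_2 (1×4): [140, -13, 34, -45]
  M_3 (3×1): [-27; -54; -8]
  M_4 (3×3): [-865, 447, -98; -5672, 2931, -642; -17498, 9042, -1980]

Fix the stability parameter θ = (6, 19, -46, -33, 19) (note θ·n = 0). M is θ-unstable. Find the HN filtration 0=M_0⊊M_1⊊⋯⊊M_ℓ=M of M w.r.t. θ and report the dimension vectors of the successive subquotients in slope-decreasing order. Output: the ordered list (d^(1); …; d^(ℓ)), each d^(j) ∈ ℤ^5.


Via rank(M_{q-1}∘⋯∘M_p): M ≅ I[1,2], I[1,5], I[2,2]^2, I[4,4], I[4,5], I[5,5].
μ_θ-semistable layers: μ^(1)=19; μ^(2)=6; μ^(3)=-27/2; μ^(4)=-33

((0, 3, 0, 0, 3); (1, 0, 0, 0, 0); (1, 1, 1, 1, 0); (0, 0, 0, 2, 0))


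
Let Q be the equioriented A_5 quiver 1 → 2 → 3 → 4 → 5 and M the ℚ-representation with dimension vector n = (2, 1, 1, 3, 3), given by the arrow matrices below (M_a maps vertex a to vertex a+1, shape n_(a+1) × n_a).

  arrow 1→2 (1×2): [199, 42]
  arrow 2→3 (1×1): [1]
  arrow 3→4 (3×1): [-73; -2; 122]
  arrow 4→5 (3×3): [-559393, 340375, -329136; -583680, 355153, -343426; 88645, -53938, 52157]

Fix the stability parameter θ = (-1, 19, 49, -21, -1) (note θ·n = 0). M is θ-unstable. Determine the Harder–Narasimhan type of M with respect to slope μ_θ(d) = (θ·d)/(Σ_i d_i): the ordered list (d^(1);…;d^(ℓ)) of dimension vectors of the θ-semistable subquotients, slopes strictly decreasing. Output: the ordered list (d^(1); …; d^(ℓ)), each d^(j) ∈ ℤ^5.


Via rank(M_{q-1}∘⋯∘M_p): M ≅ I[1,1], I[1,5], I[4,5]^2.
μ_θ-semistable layers: μ^(1)=23/2; μ^(2)=-1; μ^(3)=-21

((0, 1, 1, 1, 1); (2, 0, 0, 0, 2); (0, 0, 0, 2, 0))


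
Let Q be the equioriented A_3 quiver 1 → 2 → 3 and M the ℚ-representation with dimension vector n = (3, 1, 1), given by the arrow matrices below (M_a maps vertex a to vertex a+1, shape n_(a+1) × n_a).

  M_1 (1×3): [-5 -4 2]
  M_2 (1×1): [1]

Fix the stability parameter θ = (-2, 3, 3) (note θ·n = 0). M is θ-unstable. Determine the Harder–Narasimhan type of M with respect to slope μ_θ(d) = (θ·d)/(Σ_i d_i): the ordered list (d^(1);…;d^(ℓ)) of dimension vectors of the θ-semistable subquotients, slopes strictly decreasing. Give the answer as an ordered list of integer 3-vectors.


Via rank(M_{q-1}∘⋯∘M_p): M ≅ I[1,1]^2, I[1,3].
μ_θ-semistable layers: μ^(1)=3; μ^(2)=-2

((0, 1, 1); (3, 0, 0))


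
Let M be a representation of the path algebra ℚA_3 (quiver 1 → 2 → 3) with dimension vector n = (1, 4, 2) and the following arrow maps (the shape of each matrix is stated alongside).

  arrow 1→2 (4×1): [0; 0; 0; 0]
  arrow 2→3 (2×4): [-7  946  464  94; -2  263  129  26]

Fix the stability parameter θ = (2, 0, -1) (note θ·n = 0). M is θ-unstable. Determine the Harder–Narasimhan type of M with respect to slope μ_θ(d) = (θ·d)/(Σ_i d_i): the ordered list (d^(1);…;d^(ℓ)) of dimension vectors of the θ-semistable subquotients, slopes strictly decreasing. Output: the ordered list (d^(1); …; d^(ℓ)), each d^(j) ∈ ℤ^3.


Interval decomposition of M: I[1,1], I[2,2]^2, I[2,3]^2.
HN type (ℓ=3): μ^(1)=2; μ^(2)=0; μ^(3)=-1/2

((1, 0, 0); (0, 2, 0); (0, 2, 2))


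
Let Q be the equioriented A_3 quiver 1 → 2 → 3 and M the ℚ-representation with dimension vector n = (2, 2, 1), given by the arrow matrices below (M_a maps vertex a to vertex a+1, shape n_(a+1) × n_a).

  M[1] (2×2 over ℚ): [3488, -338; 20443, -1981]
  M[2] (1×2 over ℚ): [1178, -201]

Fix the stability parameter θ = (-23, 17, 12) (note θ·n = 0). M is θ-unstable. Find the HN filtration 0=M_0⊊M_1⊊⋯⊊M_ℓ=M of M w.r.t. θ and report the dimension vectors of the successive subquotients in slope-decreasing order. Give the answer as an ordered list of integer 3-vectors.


Interval decomposition of M: I[1,2], I[1,3].
HN type (ℓ=3): μ^(1)=17; μ^(2)=29/2; μ^(3)=-23

((0, 1, 0); (0, 1, 1); (2, 0, 0))


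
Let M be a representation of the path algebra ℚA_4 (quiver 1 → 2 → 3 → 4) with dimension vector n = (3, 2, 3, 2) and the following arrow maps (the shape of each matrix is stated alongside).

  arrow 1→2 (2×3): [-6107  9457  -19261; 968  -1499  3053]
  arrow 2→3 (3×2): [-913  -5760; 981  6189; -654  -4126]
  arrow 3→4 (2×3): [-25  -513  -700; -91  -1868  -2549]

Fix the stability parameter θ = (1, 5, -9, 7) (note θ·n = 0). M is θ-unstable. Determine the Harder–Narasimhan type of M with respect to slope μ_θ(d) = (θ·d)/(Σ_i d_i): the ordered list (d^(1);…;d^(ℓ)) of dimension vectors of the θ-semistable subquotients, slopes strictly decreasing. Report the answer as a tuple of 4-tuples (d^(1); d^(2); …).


Interval decomposition of M: I[1,1], I[1,4]^2, I[3,3].
HN type (ℓ=4): μ^(1)=7; μ^(2)=1; μ^(3)=-1; μ^(4)=-9

((0, 0, 0, 2); (1, 0, 0, 0); (2, 2, 2, 0); (0, 0, 1, 0))
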